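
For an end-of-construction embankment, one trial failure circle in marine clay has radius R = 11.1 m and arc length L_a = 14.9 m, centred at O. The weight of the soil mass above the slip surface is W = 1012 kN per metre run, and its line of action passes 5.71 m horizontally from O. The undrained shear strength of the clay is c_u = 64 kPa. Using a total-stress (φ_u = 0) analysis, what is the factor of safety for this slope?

Taking moments about the centre O, the resisting moment is provided by the undrained shear strength acting along the arc:
M_R = c_u·L_a·R = 64·14.90·11.1 = 10585.0 kN·m/m
M_D = W·d = 1012·5.71 = 5778.5 kN·m/m
FS = M_R / M_D = 10585.0 / 5778.5 = 1.832

FS = 1.83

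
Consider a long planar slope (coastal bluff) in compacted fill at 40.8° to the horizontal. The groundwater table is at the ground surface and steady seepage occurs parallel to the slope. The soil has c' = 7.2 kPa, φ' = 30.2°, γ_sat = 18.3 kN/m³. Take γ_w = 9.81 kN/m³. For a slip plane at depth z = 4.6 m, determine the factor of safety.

With seepage parallel to the slope and the water table at the surface, the effective normal stress on the slip plane uses the buoyant unit weight γ' = γ_sat − γ_w while the driving shear stress uses γ_sat:
FS = [c' + γ' z cos²β tanφ'] / [γ_sat z sinβ cosβ]
γ' = 18.3 − 9.81 = 8.49 kN/m³
Numerator = 7.2 + 8.49·4.6·cos²40.8°·tan30.2° = 7.2 + 8.49·4.6·0.5730·0.5820 = 20.225 kPa
Denominator = 18.3·4.6·sin40.8°·cos40.8° = 18.3·4.6·0.6534·0.7570 = 41.638 kPa
FS = 20.225 / 41.638 = 0.486

FS = 0.49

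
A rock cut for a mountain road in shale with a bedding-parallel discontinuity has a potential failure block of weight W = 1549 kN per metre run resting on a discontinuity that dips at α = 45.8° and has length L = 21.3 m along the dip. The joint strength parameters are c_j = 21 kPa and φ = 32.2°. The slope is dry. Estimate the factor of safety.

Resolving the block weight along and normal to the plane and applying the Mohr–Coulomb strength on the joint:
N' = W cosα = 1549·cos45.8° = 1079.9 kN/m
Driving force T = W sinα = 1549·sin45.8° = 1110.5 kN/m
Resisting force R = c_j·L + N'·tanφ = 21·21.3 + 1079.9·tan32.2° = 447.3 + 680.1 = 1127.4 kN/m
FS = R / T = 1127.4 / 1110.5 = 1.015

FS = 1.02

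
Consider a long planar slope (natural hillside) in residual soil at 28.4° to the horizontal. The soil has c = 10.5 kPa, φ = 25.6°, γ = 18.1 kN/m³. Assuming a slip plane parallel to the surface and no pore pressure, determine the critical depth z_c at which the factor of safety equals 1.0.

Setting FS = 1.00 in FS = [c + γz cos²β tanφ] / [γz sinβ cosβ] and solving for z:
z = c / [γ cosβ (FS·sinβ − cosβ·tanφ)]
  = 10.5 / [18.1·cos28.4°·(1.00·sin28.4° − cos28.4°·tan25.6°)]
  = 10.5 / [18.1·0.8796·(1.00·0.4756 − 0.8796·0.4791)]
  = 10.5 / 0.8624 = 12.175 m

z_c = 12.17 m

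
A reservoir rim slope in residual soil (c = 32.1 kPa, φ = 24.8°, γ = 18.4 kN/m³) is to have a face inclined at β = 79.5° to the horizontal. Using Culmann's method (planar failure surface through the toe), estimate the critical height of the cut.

H_c = 14.75 m

Culmann's analysis gives the critical failure plane at α_cr = (β + φ)/2 = (79.5 + 24.8)/2 = 52.1°, and the critical height
H_c = (4c/γ) · sinβ cosφ / [1 − cos(β − φ)]
    = (4·32.1/18.4) · sin79.5°·cos24.8° / [1 − cos(54.7°)]
    = 6.978 · 0.9833·0.9078 / [1 − 0.5779]
    = 6.978 · 0.8926 / 0.4221
    = 14.75 m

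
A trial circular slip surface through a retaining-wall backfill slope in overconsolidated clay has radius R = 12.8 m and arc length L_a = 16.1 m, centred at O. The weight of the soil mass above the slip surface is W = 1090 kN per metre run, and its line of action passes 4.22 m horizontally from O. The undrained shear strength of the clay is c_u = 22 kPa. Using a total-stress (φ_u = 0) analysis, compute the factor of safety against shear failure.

Taking moments about the centre O, the resisting moment is provided by the undrained shear strength acting along the arc:
M_R = c_u·L_a·R = 22·16.10·12.8 = 4533.8 kN·m/m
M_D = W·d = 1090·4.22 = 4599.8 kN·m/m
FS = M_R / M_D = 4533.8 / 4599.8 = 0.986

FS = 0.99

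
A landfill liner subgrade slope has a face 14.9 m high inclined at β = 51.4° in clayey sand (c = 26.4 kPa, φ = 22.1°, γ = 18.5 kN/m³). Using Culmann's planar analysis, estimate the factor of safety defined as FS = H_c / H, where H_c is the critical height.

FS = 2.17

H_c = (4c/γ) · sinβ cosφ / [1 − cos(β − φ)]
    = (4·26.4/18.5) · sin51.4°·cos22.1° / [1 − cos29.3°]
    = 5.708 · 0.7241 / 0.1279 = 32.31 m
FS = H_c / H = 32.31 / 14.9 = 2.168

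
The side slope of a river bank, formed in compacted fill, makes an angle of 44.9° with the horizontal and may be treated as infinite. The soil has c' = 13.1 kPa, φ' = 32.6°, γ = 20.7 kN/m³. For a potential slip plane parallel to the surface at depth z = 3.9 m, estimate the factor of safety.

For an infinite slope with a slip plane parallel to the surface (no pore pressure): FS = [c' + γz cos²β tanφ'] / [γz sinβ cosβ].
γz = 20.7·3.9 = 80.73 kN/m²
Numerator = 13.1 + 80.73·cos²44.9°·tan32.6° = 13.1 + 80.73·0.5017·0.6395 = 39.005 kPa
Denominator = 80.73·sin44.9°·cos44.9° = 80.73·0.7059·0.7083 = 40.365 kPa
FS = 39.005 / 40.365 = 0.966

FS = 0.97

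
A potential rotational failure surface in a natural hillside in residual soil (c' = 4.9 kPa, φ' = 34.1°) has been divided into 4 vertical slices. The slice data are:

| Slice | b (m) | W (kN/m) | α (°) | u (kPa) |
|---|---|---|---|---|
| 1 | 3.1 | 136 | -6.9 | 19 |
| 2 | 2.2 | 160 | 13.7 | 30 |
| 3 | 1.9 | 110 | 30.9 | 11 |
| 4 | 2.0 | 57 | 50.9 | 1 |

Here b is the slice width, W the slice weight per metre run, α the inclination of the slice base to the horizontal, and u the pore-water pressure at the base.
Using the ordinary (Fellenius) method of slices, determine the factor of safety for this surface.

Ordinary method of slices: FS = Σ[c'·Δl_i + (W_i cosα_i − u_i·Δl_i)·tanφ'] / Σ W_i sinα_i, with Δl_i = b_i / cosα_i.
Slice 1: Δl = 3.1/cos(-6.9°) = 3.123 m; N'_1 = 136·cos(-6.9°) − 19·3.123 = 75.7; c'Δl = 15.30; W sinα = -16.3
Slice 2: Δl = 2.2/cos13.7° = 2.264 m; N'_2 = 160·cos13.7° − 30·2.264 = 87.5; c'Δl = 11.10; W sinα = 37.9
Slice 3: Δl = 1.9/cos30.9° = 2.214 m; N'_3 = 110·cos30.9° − 11·2.214 = 70.0; c'Δl = 10.85; W sinα = 56.5
Slice 4: Δl = 2.0/cos50.9° = 3.171 m; N'_4 = 57·cos50.9° − 1·3.171 = 32.8; c'Δl = 15.54; W sinα = 44.2
Σc'Δl = 52.8 kN/m; ΣN' = 266.0 kN/m; ΣW sinα = 122.3 kN/m
Resisting = 52.8 + 266.0·tan34.1° = 52.8 + 180.1 = 232.9 kN/m
FS = 232.9 / 122.3 = 1.905

FS = 1.90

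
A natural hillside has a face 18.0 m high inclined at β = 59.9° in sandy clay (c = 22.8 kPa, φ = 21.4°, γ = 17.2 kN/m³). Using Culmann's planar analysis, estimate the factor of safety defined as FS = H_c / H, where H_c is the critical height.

H_c = (4c/γ) · sinβ cosφ / [1 − cos(β − φ)]
    = (4·22.8/17.2) · sin59.9°·cos21.4° / [1 − cos38.5°]
    = 5.302 · 0.8055 / 0.2174 = 19.65 m
FS = H_c / H = 19.65 / 18.0 = 1.091

FS = 1.09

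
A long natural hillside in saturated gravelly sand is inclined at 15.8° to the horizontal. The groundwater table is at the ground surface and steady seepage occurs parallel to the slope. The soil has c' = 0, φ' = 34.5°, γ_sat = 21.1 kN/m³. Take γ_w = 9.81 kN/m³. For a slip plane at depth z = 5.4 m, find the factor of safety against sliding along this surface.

FS = 1.30

With seepage parallel to the slope and the water table at the surface, the effective normal stress on the slip plane uses the buoyant unit weight γ' = γ_sat − γ_w while the driving shear stress uses γ_sat:
FS = [c' + γ' z cos²β tanφ'] / [γ_sat z sinβ cosβ]
(For c' = 0 this reduces to FS = (γ'/γ_sat)·tanφ'/tanβ.)
γ' = 21.1 − 9.81 = 11.29 kN/m³
Numerator = 0.0 + 11.29·5.4·cos²15.8°·tan34.5° = 0.0 + 11.29·5.4·0.9259·0.6873 = 38.794 kPa
Denominator = 21.1·5.4·sin15.8°·cos15.8° = 21.1·5.4·0.2723·0.9622 = 29.851 kPa
FS = 38.794 / 29.851 = 1.300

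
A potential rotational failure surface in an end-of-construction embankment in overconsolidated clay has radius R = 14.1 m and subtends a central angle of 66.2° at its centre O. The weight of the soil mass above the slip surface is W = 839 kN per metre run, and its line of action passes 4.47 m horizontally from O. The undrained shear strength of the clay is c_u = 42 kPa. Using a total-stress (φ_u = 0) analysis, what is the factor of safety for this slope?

FS = 2.57

Taking moments about the centre O, the resisting moment is provided by the undrained shear strength acting along the arc:
Arc length L_a = R·θ = 14.1·(66.2°·π/180) = 14.1·1.1554 = 16.29 m
M_R = c_u·L_a·R = 42·16.29·14.1 = 9647.7 kN·m/m
M_D = W·d = 839·4.47 = 3750.3 kN·m/m
FS = M_R / M_D = 9647.7 / 3750.3 = 2.572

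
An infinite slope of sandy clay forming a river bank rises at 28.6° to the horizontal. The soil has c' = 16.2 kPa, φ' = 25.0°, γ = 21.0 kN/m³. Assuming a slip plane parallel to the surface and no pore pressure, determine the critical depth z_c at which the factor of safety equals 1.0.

Setting FS = 1.00 in FS = [c' + γz cos²β tanφ'] / [γz sinβ cosβ] and solving for z:
z = c' / [γ cosβ (FS·sinβ − cosβ·tanφ')]
  = 16.2 / [21.0·cos28.6°·(1.00·sin28.6° − cos28.6°·tan25.0°)]
  = 16.2 / [21.0·0.8780·(1.00·0.4787 − 0.8780·0.4663)]
  = 16.2 / 1.2774 = 12.682 m

z_c = 12.68 m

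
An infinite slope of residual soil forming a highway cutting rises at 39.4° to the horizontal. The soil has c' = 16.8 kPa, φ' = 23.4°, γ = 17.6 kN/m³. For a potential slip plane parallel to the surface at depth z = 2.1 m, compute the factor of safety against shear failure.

FS = 1.45

For an infinite slope with a slip plane parallel to the surface (no pore pressure): FS = [c' + γz cos²β tanφ'] / [γz sinβ cosβ].
γz = 17.6·2.1 = 36.96 kN/m²
Numerator = 16.8 + 36.96·cos²39.4°·tan23.4° = 16.8 + 36.96·0.5971·0.4327 = 26.350 kPa
Denominator = 36.96·sin39.4°·cos39.4° = 36.96·0.6347·0.7727 = 18.128 kPa
FS = 26.350 / 18.128 = 1.454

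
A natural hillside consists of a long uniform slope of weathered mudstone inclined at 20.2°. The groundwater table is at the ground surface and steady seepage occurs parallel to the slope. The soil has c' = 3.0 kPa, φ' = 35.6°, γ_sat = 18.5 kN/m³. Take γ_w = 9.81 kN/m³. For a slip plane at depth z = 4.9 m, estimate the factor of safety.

With seepage parallel to the slope and the water table at the surface, the effective normal stress on the slip plane uses the buoyant unit weight γ' = γ_sat − γ_w while the driving shear stress uses γ_sat:
FS = [c' + γ' z cos²β tanφ'] / [γ_sat z sinβ cosβ]
γ' = 18.5 − 9.81 = 8.69 kN/m³
Numerator = 3.0 + 8.69·4.9·cos²20.2°·tan35.6° = 3.0 + 8.69·4.9·0.8808·0.7159 = 29.850 kPa
Denominator = 18.5·4.9·sin20.2°·cos20.2° = 18.5·4.9·0.3453·0.9385 = 29.376 kPa
FS = 29.850 / 29.376 = 1.016

FS = 1.02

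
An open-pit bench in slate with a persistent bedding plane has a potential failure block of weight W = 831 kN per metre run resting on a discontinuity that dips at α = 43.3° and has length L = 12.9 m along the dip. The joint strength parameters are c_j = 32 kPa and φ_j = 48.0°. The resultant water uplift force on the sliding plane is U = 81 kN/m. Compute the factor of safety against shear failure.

Resolving the block weight along and normal to the plane and applying the Mohr–Coulomb strength on the joint:
N' = W cosα − U = 831·cos43.3° − 81 = 523.8 kN/m
Driving force T = W sinα = 831·sin43.3° = 569.9 kN/m
Resisting force R = c_j·L + N'·tanφ_j = 32·12.9 + 523.8·tan48.0° = 412.8 + 581.7 = 994.5 kN/m
FS = R / T = 994.5 / 569.9 = 1.745

FS = 1.75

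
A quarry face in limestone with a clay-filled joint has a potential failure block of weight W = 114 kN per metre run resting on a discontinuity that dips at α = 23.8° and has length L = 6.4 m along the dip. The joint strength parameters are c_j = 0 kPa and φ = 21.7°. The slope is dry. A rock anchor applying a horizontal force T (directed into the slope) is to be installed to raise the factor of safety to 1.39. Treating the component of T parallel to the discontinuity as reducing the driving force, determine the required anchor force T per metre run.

Resolving forces along and normal to the sliding plane, with the horizontal anchor force T adding T·sinα to the effective normal force and T·cosα acting up the plane against the driving force:
FS = [c_jL + (W cosα + T sinα) tanφ] / [W sinα − T cosα]
Without the anchor: N' = 104.3 kN/m, driving T_d = 46.0 kN/m, resisting R = 0·6.4 + 104.3·tan21.7° = 41.5 kN/m, FS = 0.90.
Setting FS = 1.39 and solving for T:
1.39·(46.0 − T cos23.8°) = 41.5 + T sin23.8°·tan21.7°
T·(sin23.8°·tan21.7° + 1.39·cos23.8°) = 1.39·46.0 − 41.5
T·(0.4035·0.3979 + 1.39·0.9150) = 63.9 − 41.5 = 22.4
T·1.4324 = 22.4
T = 15.7 kN/m

T = 16 kN/m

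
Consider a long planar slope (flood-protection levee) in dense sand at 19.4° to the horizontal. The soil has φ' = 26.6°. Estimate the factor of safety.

For a dry cohesionless infinite slope the factor of safety is FS = tanφ' / tanβ.
FS = tan26.6° / tan19.4° = 0.5008 / 0.3522 = 1.422

FS = 1.42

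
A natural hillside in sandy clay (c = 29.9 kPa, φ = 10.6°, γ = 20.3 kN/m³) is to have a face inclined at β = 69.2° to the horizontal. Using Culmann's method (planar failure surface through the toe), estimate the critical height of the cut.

H_c = 11.30 m

Culmann's analysis gives the critical failure plane at α_cr = (β + φ)/2 = (69.2 + 10.6)/2 = 39.9°, and the critical height
H_c = (4c/γ) · sinβ cosφ / [1 − cos(β − φ)]
    = (4·29.9/20.3) · sin69.2°·cos10.6° / [1 − cos(58.6°)]
    = 5.892 · 0.9348·0.9829 / [1 − 0.5210]
    = 5.892 · 0.9189 / 0.4790
    = 11.30 m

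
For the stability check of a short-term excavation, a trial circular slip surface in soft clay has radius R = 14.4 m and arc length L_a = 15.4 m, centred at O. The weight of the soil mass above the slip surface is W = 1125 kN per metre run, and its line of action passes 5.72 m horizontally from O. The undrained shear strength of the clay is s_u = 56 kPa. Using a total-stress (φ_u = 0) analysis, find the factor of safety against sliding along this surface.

Taking moments about the centre O, the resisting moment is provided by the undrained shear strength acting along the arc:
M_R = s_u·L_a·R = 56·15.40·14.4 = 12418.6 kN·m/m
M_D = W·d = 1125·5.72 = 6435.0 kN·m/m
FS = M_R / M_D = 12418.6 / 6435.0 = 1.930

FS = 1.93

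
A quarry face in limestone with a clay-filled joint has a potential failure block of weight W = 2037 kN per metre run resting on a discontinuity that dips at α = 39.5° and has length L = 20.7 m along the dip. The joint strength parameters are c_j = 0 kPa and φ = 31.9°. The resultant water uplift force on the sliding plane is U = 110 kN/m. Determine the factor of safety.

Resolving the block weight along and normal to the plane and applying the Mohr–Coulomb strength on the joint:
N' = W cosα − U = 2037·cos39.5° − 110 = 1461.8 kN/m
Driving force T = W sinα = 2037·sin39.5° = 1295.7 kN/m
Resisting force R = c_j·L + N'·tanφ = 0·20.7 + 1461.8·tan31.9° = 0.0 + 909.9 = 909.9 kN/m
FS = R / T = 909.9 / 1295.7 = 0.702

FS = 0.70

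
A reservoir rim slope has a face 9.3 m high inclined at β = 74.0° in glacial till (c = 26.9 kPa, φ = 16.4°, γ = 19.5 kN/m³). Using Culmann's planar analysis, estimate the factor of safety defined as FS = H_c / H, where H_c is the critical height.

H_c = (4c/γ) · sinβ cosφ / [1 − cos(β − φ)]
    = (4·26.9/19.5) · sin74.0°·cos16.4° / [1 − cos57.6°]
    = 5.518 · 0.9222 / 0.4642 = 10.96 m
FS = H_c / H = 10.96 / 9.3 = 1.179

FS = 1.18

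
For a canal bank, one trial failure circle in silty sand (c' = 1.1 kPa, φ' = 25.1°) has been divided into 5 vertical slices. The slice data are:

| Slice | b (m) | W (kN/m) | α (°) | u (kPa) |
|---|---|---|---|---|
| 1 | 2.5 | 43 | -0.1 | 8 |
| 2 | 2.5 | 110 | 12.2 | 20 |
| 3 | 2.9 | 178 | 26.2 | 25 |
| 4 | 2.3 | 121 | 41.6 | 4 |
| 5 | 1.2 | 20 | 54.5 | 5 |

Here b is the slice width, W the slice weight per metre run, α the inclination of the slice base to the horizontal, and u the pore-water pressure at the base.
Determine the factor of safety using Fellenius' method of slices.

FS = 0.64

Ordinary method of slices: FS = Σ[c'·Δl_i + (W_i cosα_i − u_i·Δl_i)·tanφ'] / Σ W_i sinα_i, with Δl_i = b_i / cosα_i.
Slice 1: Δl = 2.5/cos(-0.1°) = 2.500 m; N'_1 = 43·cos(-0.1°) − 8·2.500 = 23.0; c'Δl = 2.75; W sinα = -0.1
Slice 2: Δl = 2.5/cos12.2° = 2.558 m; N'_2 = 110·cos12.2° − 20·2.558 = 56.4; c'Δl = 2.81; W sinα = 23.2
Slice 3: Δl = 2.9/cos26.2° = 3.232 m; N'_3 = 178·cos26.2° − 25·3.232 = 78.9; c'Δl = 3.56; W sinα = 78.6
Slice 4: Δl = 2.3/cos41.6° = 3.076 m; N'_4 = 121·cos41.6° − 4·3.076 = 78.2; c'Δl = 3.38; W sinα = 80.3
Slice 5: Δl = 1.2/cos54.5° = 2.066 m; N'_5 = 20·cos54.5° − 5·2.066 = 1.3; c'Δl = 2.27; W sinα = 16.3
Σc'Δl = 14.8 kN/m; ΣN' = 237.7 kN/m; ΣW sinα = 198.4 kN/m
Resisting = 14.8 + 237.7·tan25.1° = 14.8 + 111.4 = 126.1 kN/m
FS = 126.1 / 198.4 = 0.636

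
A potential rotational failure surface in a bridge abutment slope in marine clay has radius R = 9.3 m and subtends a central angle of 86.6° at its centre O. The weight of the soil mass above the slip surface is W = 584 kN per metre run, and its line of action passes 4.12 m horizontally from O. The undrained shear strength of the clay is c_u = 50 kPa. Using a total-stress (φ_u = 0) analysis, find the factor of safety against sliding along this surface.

FS = 2.72

Taking moments about the centre O, the resisting moment is provided by the undrained shear strength acting along the arc:
Arc length L_a = R·θ = 9.3·(86.6°·π/180) = 9.3·1.5115 = 14.06 m
M_R = c_u·L_a·R = 50·14.06·9.3 = 6536.3 kN·m/m
M_D = W·d = 584·4.12 = 2406.1 kN·m/m
FS = M_R / M_D = 6536.3 / 2406.1 = 2.717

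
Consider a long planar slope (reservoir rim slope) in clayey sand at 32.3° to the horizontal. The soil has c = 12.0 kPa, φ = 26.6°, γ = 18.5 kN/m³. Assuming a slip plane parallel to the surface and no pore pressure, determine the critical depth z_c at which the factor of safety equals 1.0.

Setting FS = 1.00 in FS = [c + γz cos²β tanφ] / [γz sinβ cosβ] and solving for z:
z = c / [γ cosβ (FS·sinβ − cosβ·tanφ)]
  = 12.0 / [18.5·cos32.3°·(1.00·sin32.3° − cos32.3°·tan26.6°)]
  = 12.0 / [18.5·0.8453·(1.00·0.5344 − 0.8453·0.5008)]
  = 12.0 / 1.7369 = 6.909 m

z_c = 6.91 m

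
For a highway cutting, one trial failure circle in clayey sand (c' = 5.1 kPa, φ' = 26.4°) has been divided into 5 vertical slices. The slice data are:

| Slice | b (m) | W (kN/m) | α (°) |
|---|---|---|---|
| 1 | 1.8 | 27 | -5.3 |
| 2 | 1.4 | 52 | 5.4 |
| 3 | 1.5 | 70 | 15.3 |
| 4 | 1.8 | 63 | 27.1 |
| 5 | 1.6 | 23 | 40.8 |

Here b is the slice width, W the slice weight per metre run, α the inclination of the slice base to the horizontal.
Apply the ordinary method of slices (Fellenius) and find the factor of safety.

FS = 2.39

Ordinary method of slices: FS = Σ[c'·Δl_i + (W_i cosα_i)·tanφ'] / Σ W_i sinα_i, with Δl_i = b_i / cosα_i.
Slice 1: Δl = 1.8/cos(-5.3°) = 1.808 m; N'_1 = 27·cos(-5.3°) = 26.9; c'Δl = 9.22; W sinα = -2.5
Slice 2: Δl = 1.4/cos5.4° = 1.406 m; N'_2 = 52·cos5.4° = 51.8; c'Δl = 7.17; W sinα = 4.9
Slice 3: Δl = 1.5/cos15.3° = 1.555 m; N'_3 = 70·cos15.3° = 67.5; c'Δl = 7.93; W sinα = 18.5
Slice 4: Δl = 1.8/cos27.1° = 2.022 m; N'_4 = 63·cos27.1° = 56.1; c'Δl = 10.31; W sinα = 28.7
Slice 5: Δl = 1.6/cos40.8° = 2.114 m; N'_5 = 23·cos40.8° = 17.4; c'Δl = 10.78; W sinα = 15.0
Σc'Δl = 45.4 kN/m; ΣN' = 219.7 kN/m; ΣW sinα = 64.6 kN/m
Resisting = 45.4 + 219.7·tan26.4° = 45.4 + 109.0 = 154.5 kN/m
FS = 154.5 / 64.6 = 2.391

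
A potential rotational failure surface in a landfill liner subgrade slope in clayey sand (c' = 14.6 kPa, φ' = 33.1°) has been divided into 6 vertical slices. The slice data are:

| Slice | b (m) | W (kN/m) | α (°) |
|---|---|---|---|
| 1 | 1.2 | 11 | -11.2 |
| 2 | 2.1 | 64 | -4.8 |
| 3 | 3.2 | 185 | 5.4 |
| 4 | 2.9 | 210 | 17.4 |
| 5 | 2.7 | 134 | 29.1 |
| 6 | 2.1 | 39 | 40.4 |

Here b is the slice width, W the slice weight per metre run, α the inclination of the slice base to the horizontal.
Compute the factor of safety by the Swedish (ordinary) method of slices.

Ordinary method of slices: FS = Σ[c'·Δl_i + (W_i cosα_i)·tanφ'] / Σ W_i sinα_i, with Δl_i = b_i / cosα_i.
Slice 1: Δl = 1.2/cos(-11.2°) = 1.223 m; N'_1 = 11·cos(-11.2°) = 10.8; c'Δl = 17.86; W sinα = -2.1
Slice 2: Δl = 2.1/cos(-4.8°) = 2.107 m; N'_2 = 64·cos(-4.8°) = 63.8; c'Δl = 30.77; W sinα = -5.4
Slice 3: Δl = 3.2/cos5.4° = 3.214 m; N'_3 = 185·cos5.4° = 184.2; c'Δl = 46.93; W sinα = 17.4
Slice 4: Δl = 2.9/cos17.4° = 3.039 m; N'_4 = 210·cos17.4° = 200.4; c'Δl = 44.37; W sinα = 62.8
Slice 5: Δl = 2.7/cos29.1° = 3.090 m; N'_5 = 134·cos29.1° = 117.1; c'Δl = 45.11; W sinα = 65.2
Slice 6: Δl = 2.1/cos40.4° = 2.758 m; N'_6 = 39·cos40.4° = 29.7; c'Δl = 40.26; W sinα = 25.3
Σc'Δl = 225.3 kN/m; ΣN' = 605.9 kN/m; ΣW sinα = 163.2 kN/m
Resisting = 225.3 + 605.9·tan33.1° = 225.3 + 395.0 = 620.3 kN/m
FS = 620.3 / 163.2 = 3.802

FS = 3.80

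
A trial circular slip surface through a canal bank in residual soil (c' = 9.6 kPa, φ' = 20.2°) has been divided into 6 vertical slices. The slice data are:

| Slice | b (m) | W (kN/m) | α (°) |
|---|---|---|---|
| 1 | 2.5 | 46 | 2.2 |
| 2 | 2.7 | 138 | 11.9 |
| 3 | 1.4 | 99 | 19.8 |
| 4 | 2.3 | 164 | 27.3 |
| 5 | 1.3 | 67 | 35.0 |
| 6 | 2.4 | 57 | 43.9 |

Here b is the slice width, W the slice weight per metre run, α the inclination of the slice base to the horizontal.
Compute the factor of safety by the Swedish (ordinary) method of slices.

Ordinary method of slices: FS = Σ[c'·Δl_i + (W_i cosα_i)·tanφ'] / Σ W_i sinα_i, with Δl_i = b_i / cosα_i.
Slice 1: Δl = 2.5/cos2.2° = 2.502 m; N'_1 = 46·cos2.2° = 46.0; c'Δl = 24.02; W sinα = 1.8
Slice 2: Δl = 2.7/cos11.9° = 2.759 m; N'_2 = 138·cos11.9° = 135.0; c'Δl = 26.49; W sinα = 28.5
Slice 3: Δl = 1.4/cos19.8° = 1.488 m; N'_3 = 99·cos19.8° = 93.1; c'Δl = 14.28; W sinα = 33.5
Slice 4: Δl = 2.3/cos27.3° = 2.588 m; N'_4 = 164·cos27.3° = 145.7; c'Δl = 24.85; W sinα = 75.2
Slice 5: Δl = 1.3/cos35.0° = 1.587 m; N'_5 = 67·cos35.0° = 54.9; c'Δl = 15.24; W sinα = 38.4
Slice 6: Δl = 2.4/cos43.9° = 3.331 m; N'_6 = 57·cos43.9° = 41.1; c'Δl = 31.98; W sinα = 39.5
Σc'Δl = 136.8 kN/m; ΣN' = 515.8 kN/m; ΣW sinα = 216.9 kN/m
Resisting = 136.8 + 515.8·tan20.2° = 136.8 + 189.8 = 326.6 kN/m
FS = 326.6 / 216.9 = 1.506

FS = 1.51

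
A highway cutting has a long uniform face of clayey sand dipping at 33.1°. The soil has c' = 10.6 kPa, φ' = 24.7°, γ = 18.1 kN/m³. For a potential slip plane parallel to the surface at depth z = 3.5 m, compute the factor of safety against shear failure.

FS = 1.07

For an infinite slope with a slip plane parallel to the surface (no pore pressure): FS = [c' + γz cos²β tanφ'] / [γz sinβ cosβ].
γz = 18.1·3.5 = 63.35 kN/m²
Numerator = 10.6 + 63.35·cos²33.1°·tan24.7° = 10.6 + 63.35·0.7018·0.4599 = 31.048 kPa
Denominator = 63.35·sin33.1°·cos33.1° = 63.35·0.5461·0.8377 = 28.981 kPa
FS = 31.048 / 28.981 = 1.071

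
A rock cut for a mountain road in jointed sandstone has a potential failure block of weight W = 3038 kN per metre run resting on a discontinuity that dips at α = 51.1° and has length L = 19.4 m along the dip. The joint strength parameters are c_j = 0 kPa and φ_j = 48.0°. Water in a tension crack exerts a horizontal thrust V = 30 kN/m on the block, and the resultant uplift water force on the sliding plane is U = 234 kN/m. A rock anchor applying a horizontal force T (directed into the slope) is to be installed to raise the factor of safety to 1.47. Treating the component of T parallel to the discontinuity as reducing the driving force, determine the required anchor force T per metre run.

Resolving forces along and normal to the sliding plane, with the horizontal anchor force T adding T·sinα to the effective normal force and T·cosα acting up the plane against the driving force:
FS = [c_jL + (W cosα − U − V sinα + T sinα) tanφ_j] / [W sinα + V cosα − T cosα]
Without the anchor: N' = 1650.4 kN/m, driving T_d = 2383.1 kN/m, resisting R = 0·19.4 + 1650.4·tan48.0° = 1833.0 kN/m, FS = 0.77.
Setting FS = 1.47 and solving for T:
1.47·(2383.1 − T cos51.1°) = 1833.0 + T sin51.1°·tan48.0°
T·(sin51.1°·tan48.0° + 1.47·cos51.1°) = 1.47·2383.1 − 1833.0
T·(0.7782·1.1106 + 1.47·0.6280) = 3503.2 − 1833.0 = 1670.3
T·1.7874 = 1670.3
T = 934.4 kN/m

T = 934 kN/m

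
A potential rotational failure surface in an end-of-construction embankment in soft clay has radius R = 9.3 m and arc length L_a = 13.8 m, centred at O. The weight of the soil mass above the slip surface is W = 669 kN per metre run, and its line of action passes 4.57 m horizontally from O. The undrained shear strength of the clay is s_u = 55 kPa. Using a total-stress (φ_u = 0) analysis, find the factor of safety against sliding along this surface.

Taking moments about the centre O, the resisting moment is provided by the undrained shear strength acting along the arc:
M_R = s_u·L_a·R = 55·13.80·9.3 = 7058.7 kN·m/m
M_D = W·d = 669·4.57 = 3057.3 kN·m/m
FS = M_R / M_D = 7058.7 / 3057.3 = 2.309

FS = 2.31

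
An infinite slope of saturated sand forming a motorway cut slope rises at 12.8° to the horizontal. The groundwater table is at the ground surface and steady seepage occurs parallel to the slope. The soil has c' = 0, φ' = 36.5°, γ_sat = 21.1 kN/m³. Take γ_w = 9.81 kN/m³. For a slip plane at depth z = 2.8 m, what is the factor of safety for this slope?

FS = 1.74

With seepage parallel to the slope and the water table at the surface, the effective normal stress on the slip plane uses the buoyant unit weight γ' = γ_sat − γ_w while the driving shear stress uses γ_sat:
FS = [c' + γ' z cos²β tanφ'] / [γ_sat z sinβ cosβ]
(For c' = 0 this reduces to FS = (γ'/γ_sat)·tanφ'/tanβ.)
γ' = 21.1 − 9.81 = 11.29 kN/m³
Numerator = 0.0 + 11.29·2.8·cos²12.8°·tan36.5° = 0.0 + 11.29·2.8·0.9509·0.7400 = 22.243 kPa
Denominator = 21.1·2.8·sin12.8°·cos12.8° = 21.1·2.8·0.2215·0.9751 = 12.764 kPa
FS = 22.243 / 12.764 = 1.743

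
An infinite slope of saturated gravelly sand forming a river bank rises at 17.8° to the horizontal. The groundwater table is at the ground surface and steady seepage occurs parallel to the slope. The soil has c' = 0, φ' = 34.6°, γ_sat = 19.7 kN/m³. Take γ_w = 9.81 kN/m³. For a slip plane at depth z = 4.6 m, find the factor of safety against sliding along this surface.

FS = 1.08

With seepage parallel to the slope and the water table at the surface, the effective normal stress on the slip plane uses the buoyant unit weight γ' = γ_sat − γ_w while the driving shear stress uses γ_sat:
FS = [c' + γ' z cos²β tanφ'] / [γ_sat z sinβ cosβ]
(For c' = 0 this reduces to FS = (γ'/γ_sat)·tanφ'/tanβ.)
γ' = 19.7 − 9.81 = 9.89 kN/m³
Numerator = 0.0 + 9.89·4.6·cos²17.8°·tan34.6° = 0.0 + 9.89·4.6·0.9066·0.6899 = 28.451 kPa
Denominator = 19.7·4.6·sin17.8°·cos17.8° = 19.7·4.6·0.3057·0.9521 = 26.376 kPa
FS = 28.451 / 26.376 = 1.079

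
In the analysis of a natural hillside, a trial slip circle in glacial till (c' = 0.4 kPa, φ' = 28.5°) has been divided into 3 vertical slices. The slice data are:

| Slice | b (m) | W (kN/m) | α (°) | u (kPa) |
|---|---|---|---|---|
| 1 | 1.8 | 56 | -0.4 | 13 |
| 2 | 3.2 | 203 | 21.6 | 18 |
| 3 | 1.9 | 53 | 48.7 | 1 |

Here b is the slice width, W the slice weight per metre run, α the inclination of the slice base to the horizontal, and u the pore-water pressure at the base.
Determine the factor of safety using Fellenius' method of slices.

Ordinary method of slices: FS = Σ[c'·Δl_i + (W_i cosα_i − u_i·Δl_i)·tanφ'] / Σ W_i sinα_i, with Δl_i = b_i / cosα_i.
Slice 1: Δl = 1.8/cos(-0.4°) = 1.800 m; N'_1 = 56·cos(-0.4°) − 13·1.800 = 32.6; c'Δl = 0.72; W sinα = -0.4
Slice 2: Δl = 3.2/cos21.6° = 3.442 m; N'_2 = 203·cos21.6° − 18·3.442 = 126.8; c'Δl = 1.38; W sinα = 74.7
Slice 3: Δl = 1.9/cos48.7° = 2.879 m; N'_3 = 53·cos48.7° − 1·2.879 = 32.1; c'Δl = 1.15; W sinα = 39.8
Σc'Δl = 3.2 kN/m; ΣN' = 191.5 kN/m; ΣW sinα = 114.2 kN/m
Resisting = 3.2 + 191.5·tan28.5° = 3.2 + 104.0 = 107.2 kN/m
FS = 107.2 / 114.2 = 0.939

FS = 0.94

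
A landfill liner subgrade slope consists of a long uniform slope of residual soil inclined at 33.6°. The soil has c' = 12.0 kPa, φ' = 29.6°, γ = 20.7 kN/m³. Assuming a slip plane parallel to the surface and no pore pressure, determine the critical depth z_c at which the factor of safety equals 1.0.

Setting FS = 1.00 in FS = [c' + γz cos²β tanφ'] / [γz sinβ cosβ] and solving for z:
z = c' / [γ cosβ (FS·sinβ − cosβ·tanφ')]
  = 12.0 / [20.7·cos33.6°·(1.00·sin33.6° − cos33.6°·tan29.6°)]
  = 12.0 / [20.7·0.8329·(1.00·0.5534 − 0.8329·0.5681)]
  = 12.0 / 1.3832 = 8.675 m

z_c = 8.68 m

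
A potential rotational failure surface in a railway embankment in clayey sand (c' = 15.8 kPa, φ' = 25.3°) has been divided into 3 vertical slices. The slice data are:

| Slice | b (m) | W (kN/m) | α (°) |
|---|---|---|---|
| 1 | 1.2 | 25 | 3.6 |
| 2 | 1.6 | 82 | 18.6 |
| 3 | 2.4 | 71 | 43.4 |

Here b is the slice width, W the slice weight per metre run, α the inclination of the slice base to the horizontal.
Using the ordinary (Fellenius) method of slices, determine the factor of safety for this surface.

FS = 2.23

Ordinary method of slices: FS = Σ[c'·Δl_i + (W_i cosα_i)·tanφ'] / Σ W_i sinα_i, with Δl_i = b_i / cosα_i.
Slice 1: Δl = 1.2/cos3.6° = 1.202 m; N'_1 = 25·cos3.6° = 25.0; c'Δl = 19.00; W sinα = 1.6
Slice 2: Δl = 1.6/cos18.6° = 1.688 m; N'_2 = 82·cos18.6° = 77.7; c'Δl = 26.67; W sinα = 26.2
Slice 3: Δl = 2.4/cos43.4° = 3.303 m; N'_3 = 71·cos43.4° = 51.6; c'Δl = 52.19; W sinα = 48.8
Σc'Δl = 97.9 kN/m; ΣN' = 154.3 kN/m; ΣW sinα = 76.5 kN/m
Resisting = 97.9 + 154.3·tan25.3° = 97.9 + 72.9 = 170.8 kN/m
FS = 170.8 / 76.5 = 2.232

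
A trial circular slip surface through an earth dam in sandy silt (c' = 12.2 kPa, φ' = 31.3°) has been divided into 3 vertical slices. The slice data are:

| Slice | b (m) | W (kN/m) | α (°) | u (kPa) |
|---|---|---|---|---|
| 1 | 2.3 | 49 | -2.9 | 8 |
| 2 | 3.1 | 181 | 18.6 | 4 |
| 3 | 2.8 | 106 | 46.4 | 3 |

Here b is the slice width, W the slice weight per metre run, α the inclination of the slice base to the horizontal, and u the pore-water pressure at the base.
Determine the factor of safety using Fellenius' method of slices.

FS = 2.04

Ordinary method of slices: FS = Σ[c'·Δl_i + (W_i cosα_i − u_i·Δl_i)·tanφ'] / Σ W_i sinα_i, with Δl_i = b_i / cosα_i.
Slice 1: Δl = 2.3/cos(-2.9°) = 2.303 m; N'_1 = 49·cos(-2.9°) − 8·2.303 = 30.5; c'Δl = 28.10; W sinα = -2.5
Slice 2: Δl = 3.1/cos18.6° = 3.271 m; N'_2 = 181·cos18.6° − 4·3.271 = 158.5; c'Δl = 39.90; W sinα = 57.7
Slice 3: Δl = 2.8/cos46.4° = 4.060 m; N'_3 = 106·cos46.4° − 3·4.060 = 60.9; c'Δl = 49.53; W sinα = 76.8
Σc'Δl = 117.5 kN/m; ΣN' = 249.9 kN/m; ΣW sinα = 132.0 kN/m
Resisting = 117.5 + 249.9·tan31.3° = 117.5 + 151.9 = 269.5 kN/m
FS = 269.5 / 132.0 = 2.041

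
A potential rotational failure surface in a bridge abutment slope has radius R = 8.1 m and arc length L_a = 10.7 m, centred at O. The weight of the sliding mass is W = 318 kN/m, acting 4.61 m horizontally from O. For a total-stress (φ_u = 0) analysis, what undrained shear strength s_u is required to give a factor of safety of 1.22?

FS = s_u·L_a·R / (W·d), so s_u = FS·W·d / (L_a·R).
s_u = 1.22·318·4.61 / (10.70·8.1) = 1788.5 / 86.67 = 20.64 kPa

s_u = 20.6 kPa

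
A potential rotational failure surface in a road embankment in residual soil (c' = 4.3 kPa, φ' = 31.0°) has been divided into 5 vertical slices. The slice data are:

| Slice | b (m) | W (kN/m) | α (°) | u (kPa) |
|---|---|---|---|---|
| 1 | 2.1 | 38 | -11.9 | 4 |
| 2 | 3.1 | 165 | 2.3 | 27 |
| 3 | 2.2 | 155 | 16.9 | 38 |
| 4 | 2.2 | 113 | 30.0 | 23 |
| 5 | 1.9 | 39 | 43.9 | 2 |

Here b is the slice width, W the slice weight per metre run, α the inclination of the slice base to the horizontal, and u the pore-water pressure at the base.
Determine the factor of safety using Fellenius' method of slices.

Ordinary method of slices: FS = Σ[c'·Δl_i + (W_i cosα_i − u_i·Δl_i)·tanφ'] / Σ W_i sinα_i, with Δl_i = b_i / cosα_i.
Slice 1: Δl = 2.1/cos(-11.9°) = 2.146 m; N'_1 = 38·cos(-11.9°) − 4·2.146 = 28.6; c'Δl = 9.23; W sinα = -7.8
Slice 2: Δl = 3.1/cos2.3° = 3.102 m; N'_2 = 165·cos2.3° − 27·3.102 = 81.1; c'Δl = 13.34; W sinα = 6.6
Slice 3: Δl = 2.2/cos16.9° = 2.299 m; N'_3 = 155·cos16.9° − 38·2.299 = 60.9; c'Δl = 9.89; W sinα = 45.1
Slice 4: Δl = 2.2/cos30.0° = 2.540 m; N'_4 = 113·cos30.0° − 23·2.540 = 39.4; c'Δl = 10.92; W sinα = 56.5
Slice 5: Δl = 1.9/cos43.9° = 2.637 m; N'_5 = 39·cos43.9° − 2·2.637 = 22.8; c'Δl = 11.34; W sinα = 27.0
Σc'Δl = 54.7 kN/m; ΣN' = 232.9 kN/m; ΣW sinα = 127.4 kN/m
Resisting = 54.7 + 232.9·tan31.0° = 54.7 + 139.9 = 194.7 kN/m
FS = 194.7 / 127.4 = 1.528

FS = 1.53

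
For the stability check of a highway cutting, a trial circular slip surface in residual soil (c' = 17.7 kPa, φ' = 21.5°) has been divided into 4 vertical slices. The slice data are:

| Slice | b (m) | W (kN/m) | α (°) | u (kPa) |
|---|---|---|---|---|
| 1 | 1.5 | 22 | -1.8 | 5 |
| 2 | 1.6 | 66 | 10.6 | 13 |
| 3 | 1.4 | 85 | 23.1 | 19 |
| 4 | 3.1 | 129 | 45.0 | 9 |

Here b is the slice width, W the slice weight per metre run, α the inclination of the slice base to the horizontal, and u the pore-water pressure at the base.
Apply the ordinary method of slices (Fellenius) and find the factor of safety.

Ordinary method of slices: FS = Σ[c'·Δl_i + (W_i cosα_i − u_i·Δl_i)·tanφ'] / Σ W_i sinα_i, with Δl_i = b_i / cosα_i.
Slice 1: Δl = 1.5/cos(-1.8°) = 1.501 m; N'_1 = 22·cos(-1.8°) − 5·1.501 = 14.5; c'Δl = 26.56; W sinα = -0.7
Slice 2: Δl = 1.6/cos10.6° = 1.628 m; N'_2 = 66·cos10.6° − 13·1.628 = 43.7; c'Δl = 28.81; W sinα = 12.1
Slice 3: Δl = 1.4/cos23.1° = 1.522 m; N'_3 = 85·cos23.1° − 19·1.522 = 49.3; c'Δl = 26.94; W sinα = 33.3
Slice 4: Δl = 3.1/cos45.0° = 4.384 m; N'_4 = 129·cos45.0° − 9·4.384 = 51.8; c'Δl = 77.60; W sinα = 91.2
Σc'Δl = 159.9 kN/m; ΣN' = 159.2 kN/m; ΣW sinα = 136.0 kN/m
Resisting = 159.9 + 159.2·tan21.5° = 159.9 + 62.7 = 222.6 kN/m
FS = 222.6 / 136.0 = 1.637

FS = 1.64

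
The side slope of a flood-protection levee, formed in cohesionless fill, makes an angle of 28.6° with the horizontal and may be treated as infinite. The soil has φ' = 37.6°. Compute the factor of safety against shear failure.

For a dry cohesionless infinite slope the factor of safety is FS = tanφ' / tanβ.
FS = tan37.6° / tan28.6° = 0.7701 / 0.5452 = 1.412

FS = 1.41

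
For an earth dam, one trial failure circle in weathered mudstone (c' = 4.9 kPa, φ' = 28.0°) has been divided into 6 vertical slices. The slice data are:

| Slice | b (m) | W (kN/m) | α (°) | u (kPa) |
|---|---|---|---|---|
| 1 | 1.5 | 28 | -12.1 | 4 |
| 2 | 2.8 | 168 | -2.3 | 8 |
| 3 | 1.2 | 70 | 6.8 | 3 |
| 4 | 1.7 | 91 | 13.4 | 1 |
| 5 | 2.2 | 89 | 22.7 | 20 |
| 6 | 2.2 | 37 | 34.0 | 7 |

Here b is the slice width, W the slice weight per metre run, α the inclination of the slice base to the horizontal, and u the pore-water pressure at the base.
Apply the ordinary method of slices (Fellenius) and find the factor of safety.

Ordinary method of slices: FS = Σ[c'·Δl_i + (W_i cosα_i − u_i·Δl_i)·tanφ'] / Σ W_i sinα_i, with Δl_i = b_i / cosα_i.
Slice 1: Δl = 1.5/cos(-12.1°) = 1.534 m; N'_1 = 28·cos(-12.1°) − 4·1.534 = 21.2; c'Δl = 7.52; W sinα = -5.9
Slice 2: Δl = 2.8/cos(-2.3°) = 2.802 m; N'_2 = 168·cos(-2.3°) − 8·2.802 = 145.4; c'Δl = 13.73; W sinα = -6.7
Slice 3: Δl = 1.2/cos6.8° = 1.209 m; N'_3 = 70·cos6.8° − 3·1.209 = 65.9; c'Δl = 5.92; W sinα = 8.3
Slice 4: Δl = 1.7/cos13.4° = 1.748 m; N'_4 = 91·cos13.4° − 1·1.748 = 86.8; c'Δl = 8.56; W sinα = 21.1
Slice 5: Δl = 2.2/cos22.7° = 2.385 m; N'_5 = 89·cos22.7° − 20·2.385 = 34.4; c'Δl = 11.69; W sinα = 34.3
Slice 6: Δl = 2.2/cos34.0° = 2.654 m; N'_6 = 37·cos34.0° − 7·2.654 = 12.1; c'Δl = 13.00; W sinα = 20.7
Σc'Δl = 60.4 kN/m; ΣN' = 365.9 kN/m; ΣW sinα = 71.8 kN/m
Resisting = 60.4 + 365.9·tan28.0° = 60.4 + 194.5 = 254.9 kN/m
FS = 254.9 / 71.8 = 3.551

FS = 3.55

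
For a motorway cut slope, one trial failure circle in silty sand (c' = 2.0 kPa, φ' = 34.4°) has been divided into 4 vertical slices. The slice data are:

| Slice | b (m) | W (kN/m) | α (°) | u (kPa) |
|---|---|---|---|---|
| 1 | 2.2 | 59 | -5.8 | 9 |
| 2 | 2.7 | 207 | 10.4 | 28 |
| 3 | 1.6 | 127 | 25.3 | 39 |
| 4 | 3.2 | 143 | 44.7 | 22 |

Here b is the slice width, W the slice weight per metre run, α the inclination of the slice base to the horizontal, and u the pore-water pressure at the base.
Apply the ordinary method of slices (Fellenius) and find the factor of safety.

FS = 0.91

Ordinary method of slices: FS = Σ[c'·Δl_i + (W_i cosα_i − u_i·Δl_i)·tanφ'] / Σ W_i sinα_i, with Δl_i = b_i / cosα_i.
Slice 1: Δl = 2.2/cos(-5.8°) = 2.211 m; N'_1 = 59·cos(-5.8°) − 9·2.211 = 38.8; c'Δl = 4.42; W sinα = -6.0
Slice 2: Δl = 2.7/cos10.4° = 2.745 m; N'_2 = 207·cos10.4° − 28·2.745 = 126.7; c'Δl = 5.49; W sinα = 37.4
Slice 3: Δl = 1.6/cos25.3° = 1.770 m; N'_3 = 127·cos25.3° − 39·1.770 = 45.8; c'Δl = 3.54; W sinα = 54.3
Slice 4: Δl = 3.2/cos44.7° = 4.502 m; N'_4 = 143·cos44.7° − 22·4.502 = 2.6; c'Δl = 9.00; W sinα = 100.6
Σc'Δl = 22.5 kN/m; ΣN' = 213.9 kN/m; ΣW sinα = 186.3 kN/m
Resisting = 22.5 + 213.9·tan34.4° = 22.5 + 146.5 = 168.9 kN/m
FS = 168.9 / 186.3 = 0.907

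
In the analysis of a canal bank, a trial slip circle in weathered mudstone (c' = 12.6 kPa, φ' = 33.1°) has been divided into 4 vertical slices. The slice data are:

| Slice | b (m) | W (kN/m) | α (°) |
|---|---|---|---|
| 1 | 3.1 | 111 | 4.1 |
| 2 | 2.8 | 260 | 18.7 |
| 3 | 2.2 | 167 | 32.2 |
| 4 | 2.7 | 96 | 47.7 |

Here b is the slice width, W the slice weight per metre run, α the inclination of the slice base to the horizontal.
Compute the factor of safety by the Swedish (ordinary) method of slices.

FS = 2.10

Ordinary method of slices: FS = Σ[c'·Δl_i + (W_i cosα_i)·tanφ'] / Σ W_i sinα_i, with Δl_i = b_i / cosα_i.
Slice 1: Δl = 3.1/cos4.1° = 3.108 m; N'_1 = 111·cos4.1° = 110.7; c'Δl = 39.16; W sinα = 7.9
Slice 2: Δl = 2.8/cos18.7° = 2.956 m; N'_2 = 260·cos18.7° = 246.3; c'Δl = 37.25; W sinα = 83.4
Slice 3: Δl = 2.2/cos32.2° = 2.600 m; N'_3 = 167·cos32.2° = 141.3; c'Δl = 32.76; W sinα = 89.0
Slice 4: Δl = 2.7/cos47.7° = 4.012 m; N'_4 = 96·cos47.7° = 64.6; c'Δl = 50.55; W sinα = 71.0
Σc'Δl = 159.7 kN/m; ΣN' = 562.9 kN/m; ΣW sinα = 251.3 kN/m
Resisting = 159.7 + 562.9·tan33.1° = 159.7 + 367.0 = 526.7 kN/m
FS = 526.7 / 251.3 = 2.096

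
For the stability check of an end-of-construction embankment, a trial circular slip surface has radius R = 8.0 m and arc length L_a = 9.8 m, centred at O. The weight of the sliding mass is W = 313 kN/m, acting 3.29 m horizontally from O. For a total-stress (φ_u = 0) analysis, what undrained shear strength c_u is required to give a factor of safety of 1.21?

FS = c_u·L_a·R / (W·d), so c_u = FS·W·d / (L_a·R).
c_u = 1.21·313·3.29 / (9.80·8.0) = 1246.0 / 78.40 = 15.89 kPa

c_u = 15.9 kPa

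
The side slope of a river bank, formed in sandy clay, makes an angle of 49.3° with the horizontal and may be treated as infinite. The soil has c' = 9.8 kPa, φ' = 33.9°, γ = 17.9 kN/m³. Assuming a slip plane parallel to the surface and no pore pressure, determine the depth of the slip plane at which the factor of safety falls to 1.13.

Setting FS = 1.13 in FS = [c' + γz cos²β tanφ'] / [γz sinβ cosβ] and solving for z:
z = c' / [γ cosβ (FS·sinβ − cosβ·tanφ')]
  = 9.8 / [17.9·cos49.3°·(1.13·sin49.3° − cos49.3°·tan33.9°)]
  = 9.8 / [17.9·0.6521·(1.13·0.7581 − 0.6521·0.6720)]
  = 9.8 / 4.8850 = 2.006 m

z = 2.01 m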